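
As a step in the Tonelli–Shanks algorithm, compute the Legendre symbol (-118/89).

-1

Reduce the numerator: -118 ≡ 60 (mod 89), so (-118/89) = (60/89).
Factor out 2: 60 = 2^2·15. Since 89 ≡ 1 (mod 8), (2/89) = +1, and (2/89)^2 = +1. Now have (15/89).
89 ≡ 1 (mod 4), so quadratic reciprocity gives (15/89) = (89/15). Reduce: 89 ≡ 14 (mod 15). Now have (14/15).
Factor out 2: 14 = 2·7. Since 15 ≡ 7 (mod 8), (2/15) = +1. Now have (7/15).
Both 7 ≡ 3 and 15 ≡ 3 (mod 4), so reciprocity gives (7/15) = -(15/7). Reduce: 15 ≡ 1 (mod 7). Now have -(1/7).
(1/7) = 1. Collecting the sign factors: -1.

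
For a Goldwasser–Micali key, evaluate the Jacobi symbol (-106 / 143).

-1

Reduce the numerator: -106 ≡ 37 (mod 143), so (-106 / 143) = (37 / 143).
37 ≡ 1 (mod 4), so quadratic reciprocity gives (37 / 143) = (143 / 37). Reduce: 143 ≡ 32 (mod 37). Now have (32 / 37).
Factor out 2: 32 = 2^5. Since 37 ≡ 5 (mod 8), (2 / 37) = -1, and (2 / 37)^5 = -1. Now have -(1 / 37).
(1 / 37) = 1. Collecting the sign factors: -1.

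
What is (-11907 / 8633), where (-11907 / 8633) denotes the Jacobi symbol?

-1

Pull out -1: (-11907 / 8633) = (-1 / 8633)·(11907 / 8633). Since 8633 ≡ 1 (mod 4), (-1 / 8633) = +1. Now have (11907 / 8633).
Reduce the numerator: 11907 ≡ 3274 (mod 8633), so (11907 / 8633) = (3274 / 8633).
Factor out 2: 3274 = 2·1637. Since 8633 ≡ 1 (mod 8), (2 / 8633) = +1. Now have (1637 / 8633).
1637 ≡ 1 (mod 4), so quadratic reciprocity gives (1637 / 8633) = (8633 / 1637). Reduce: 8633 ≡ 448 (mod 1637). Now have (448 / 1637).
Factor out 2: 448 = 2^6·7. Since 1637 ≡ 5 (mod 8), (2 / 1637) = -1, and (2 / 1637)^6 = +1. Now have (7 / 1637).
1637 ≡ 1 (mod 4), so quadratic reciprocity gives (7 / 1637) = (1637 / 7). Reduce: 1637 ≡ 6 (mod 7). Now have (6 / 7).
Factor out 2: 6 = 2·3. Since 7 ≡ 7 (mod 8), (2 / 7) = +1. Now have (3 / 7).
Both 3 ≡ 3 and 7 ≡ 3 (mod 4), so reciprocity gives (3 / 7) = -(7 / 3). Reduce: 7 ≡ 1 (mod 3). Now have -(1 / 3).
(1 / 3) = 1. Collecting the sign factors: -1.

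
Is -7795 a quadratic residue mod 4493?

no

(-7795|4493)
  = (1191|4493)    [-7795 ≡ 1191 mod 4493]
  = (4493|1191)    [QR: 4493 ≡ 1 mod 4, sign kept]
  = (920|1191)    [4493 ≡ 920 mod 1191]
  = (115|1191)    [1191 ≡ 7 mod 8 ⇒ (2|1191)^3 = +1]
  = -(1191|115)    [QR: both ≡ 3 mod 4, sign flips]
  = -(41|115)    [1191 ≡ 41 mod 115]
  = -(115|41)    [QR: 41 ≡ 1 mod 4, sign kept]
  = -(33|41)    [115 ≡ 33 mod 41]
  = -(41|33)    [QR: 33 ≡ 1 mod 4, sign kept]
  = -(8|33)    [41 ≡ 8 mod 33]
  = -(1|33)    [33 ≡ 1 mod 8 ⇒ (2|33)^3 = +1]
  = -1    [(1|33) = 1]
The Legendre symbol is -1, so x^2 ≡ -7795 (mod 4493) has no solution.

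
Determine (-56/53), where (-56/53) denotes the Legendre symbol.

Pull out -1: (-56/53) = (-1/53)·(56/53). Since 53 ≡ 1 (mod 4), (-1/53) = +1. Now have (56/53).
Reduce the numerator: 56 ≡ 3 (mod 53), so (56/53) = (3/53).
53 ≡ 1 (mod 4), so quadratic reciprocity gives (3/53) = (53/3). Reduce: 53 ≡ 2 (mod 3). Now have (2/3).
Factor out 2: 2 = 2. Since 3 ≡ 3 (mod 8), (2/3) = -1. Now have -(1/3).
(1/3) = 1. Collecting the sign factors: -1.

-1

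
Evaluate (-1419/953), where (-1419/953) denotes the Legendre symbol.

-1

(-1419/953)
  = (1419/953)    [953 ≡ 1 mod 4 ⇒ (-1/953) = +1]
  = (466/953)    [1419 ≡ 466 mod 953]
  = (233/953)    [953 ≡ 1 mod 8 ⇒ (2/953) = +1]
  = (953/233)    [QR: 233 ≡ 1 mod 4, sign kept]
  = (21/233)    [953 ≡ 21 mod 233]
  = (233/21)    [QR: 21 ≡ 1 mod 4, sign kept]
  = (2/21)    [233 ≡ 2 mod 21]
  = -(1/21)    [21 ≡ 5 mod 8 ⇒ (2/21) = -1]
  = -1    [(1/21) = 1]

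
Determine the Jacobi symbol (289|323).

0

(289|323)
  = (323|289)    [QR: 289 ≡ 1 mod 4, sign kept]
  = (34|289)    [323 ≡ 34 mod 289]
  = (17|289)    [289 ≡ 1 mod 8 ⇒ (2|289) = +1]
  = (289|17)    [QR: 17 ≡ 1 mod 4, sign kept]
  = (0|17)    [289 ≡ 0 mod 17]
  = 0    [numerator 0, gcd > 1]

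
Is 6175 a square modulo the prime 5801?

yes

Reduce the numerator: 6175 ≡ 374 (mod 5801), so (6175|5801) = (374|5801).
Factor out 2: 374 = 2·187. Since 5801 ≡ 1 (mod 8), (2|5801) = +1. Now have (187|5801).
5801 ≡ 1 (mod 4), so quadratic reciprocity gives (187|5801) = (5801|187). Reduce: 5801 ≡ 4 (mod 187). Now have (4|187).
Factor out 2: 4 = 2^2. Since 187 ≡ 3 (mod 8), (2|187) = -1, and (2|187)^2 = +1. Now have (1|187).
(1|187) = 1. Collecting the sign factors: 1.
The Legendre symbol is 1, so x^2 ≡ 6175 (mod 5801) has solution.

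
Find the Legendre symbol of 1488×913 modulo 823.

By multiplicativity, (1488·913 / 823) = (1488 / 823)·(913 / 823).
First factor (1488 / 823):
(1488 / 823)
  = (665 / 823)    [1488 ≡ 665 mod 823]
  = (823 / 665)    [QR: 665 ≡ 1 mod 4, sign kept]
  = (158 / 665)    [823 ≡ 158 mod 665]
  = (79 / 665)    [665 ≡ 1 mod 8 ⇒ (2 / 665) = +1]
  = (665 / 79)    [QR: 665 ≡ 1 mod 4, sign kept]
  = (33 / 79)    [665 ≡ 33 mod 79]
  = (79 / 33)    [QR: 33 ≡ 1 mod 4, sign kept]
  = (13 / 33)    [79 ≡ 13 mod 33]
  = (33 / 13)    [QR: 13 ≡ 1 mod 4, sign kept]
  = (7 / 13)    [33 ≡ 7 mod 13]
  = (13 / 7)    [QR: 13 ≡ 1 mod 4, sign kept]
  = (6 / 7)    [13 ≡ 6 mod 7]
  = (3 / 7)    [7 ≡ 7 mod 8 ⇒ (2 / 7) = +1]
  = -(7 / 3)    [QR: both ≡ 3 mod 4, sign flips]
  = -(1 / 3)    [7 ≡ 1 mod 3]
  = -1    [(1 / 3) = 1]
Second factor (913 / 823):
(913 / 823)
  = (90 / 823)    [913 ≡ 90 mod 823]
  = (45 / 823)    [823 ≡ 7 mod 8 ⇒ (2 / 823) = +1]
  = (823 / 45)    [QR: 45 ≡ 1 mod 4, sign kept]
  = (13 / 45)    [823 ≡ 13 mod 45]
  = (45 / 13)    [QR: 13 ≡ 1 mod 4, sign kept]
  = (6 / 13)    [45 ≡ 6 mod 13]
  = -(3 / 13)    [13 ≡ 5 mod 8 ⇒ (2 / 13) = -1]
  = -(13 / 3)    [QR: 13 ≡ 1 mod 4, sign kept]
  = -(1 / 3)    [13 ≡ 1 mod 3]
  = -1    [(1 / 3) = 1]
Product: (-1)·(-1) = 1.

1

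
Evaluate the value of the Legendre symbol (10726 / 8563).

-1

Reduce the numerator: 10726 ≡ 2163 (mod 8563), so (10726 / 8563) = (2163 / 8563).
Both 2163 ≡ 3 and 8563 ≡ 3 (mod 4), so reciprocity gives (2163 / 8563) = -(8563 / 2163). Reduce: 8563 ≡ 2074 (mod 2163). Now have -(2074 / 2163).
Factor out 2: 2074 = 2·1037. Since 2163 ≡ 3 (mod 8), (2 / 2163) = -1. Now have (1037 / 2163).
1037 ≡ 1 (mod 4), so quadratic reciprocity gives (1037 / 2163) = (2163 / 1037). Reduce: 2163 ≡ 89 (mod 1037). Now have (89 / 1037).
89 ≡ 1 (mod 4), so quadratic reciprocity gives (89 / 1037) = (1037 / 89). Reduce: 1037 ≡ 58 (mod 89). Now have (58 / 89).
Factor out 2: 58 = 2·29. Since 89 ≡ 1 (mod 8), (2 / 89) = +1. Now have (29 / 89).
29 ≡ 1 (mod 4), so quadratic reciprocity gives (29 / 89) = (89 / 29). Reduce: 89 ≡ 2 (mod 29). Now have (2 / 29).
Factor out 2: 2 = 2. Since 29 ≡ 5 (mod 8), (2 / 29) = -1. Now have -(1 / 29).
(1 / 29) = 1. Collecting the sign factors: -1.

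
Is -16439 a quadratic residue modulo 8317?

no

Reduce the numerator: -16439 ≡ 195 (mod 8317), so (-16439|8317) = (195|8317).
8317 ≡ 1 (mod 4), so quadratic reciprocity gives (195|8317) = (8317|195). Reduce: 8317 ≡ 127 (mod 195). Now have (127|195).
Both 127 ≡ 3 and 195 ≡ 3 (mod 4), so reciprocity gives (127|195) = -(195|127). Reduce: 195 ≡ 68 (mod 127). Now have -(68|127).
Factor out 2: 68 = 2^2·17. Since 127 ≡ 7 (mod 8), (2|127) = +1, and (2|127)^2 = +1. Now have -(17|127).
17 ≡ 1 (mod 4), so quadratic reciprocity gives (17|127) = (127|17). Reduce: 127 ≡ 8 (mod 17). Now have -(8|17).
Factor out 2: 8 = 2^3. Since 17 ≡ 1 (mod 8), (2|17) = +1, and (2|17)^3 = +1. Now have -(1|17).
(1|17) = 1. Collecting the sign factors: -1.
(-16439|8317) = -1, and 8317 is prime, so -16439 is not a quadratic residue mod 8317.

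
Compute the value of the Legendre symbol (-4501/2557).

Reduce the numerator: -4501 ≡ 613 (mod 2557), so (-4501/2557) = (613/2557).
613 ≡ 1 (mod 4), so quadratic reciprocity gives (613/2557) = (2557/613). Reduce: 2557 ≡ 105 (mod 613). Now have (105/613).
105 ≡ 1 (mod 4), so quadratic reciprocity gives (105/613) = (613/105). Reduce: 613 ≡ 88 (mod 105). Now have (88/105).
Factor out 2: 88 = 2^3·11. Since 105 ≡ 1 (mod 8), (2/105) = +1, and (2/105)^3 = +1. Now have (11/105).
105 ≡ 1 (mod 4), so quadratic reciprocity gives (11/105) = (105/11). Reduce: 105 ≡ 6 (mod 11). Now have (6/11).
Factor out 2: 6 = 2·3. Since 11 ≡ 3 (mod 8), (2/11) = -1. Now have -(3/11).
Both 3 ≡ 3 and 11 ≡ 3 (mod 4), so reciprocity gives (3/11) = -(11/3). Reduce: 11 ≡ 2 (mod 3). Now have (2/3).
Factor out 2: 2 = 2. Since 3 ≡ 3 (mod 8), (2/3) = -1. Now have -(1/3).
(1/3) = 1. Collecting the sign factors: -1.

-1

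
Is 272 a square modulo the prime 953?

yes

(272/953)
  = (17/953)    [953 ≡ 1 mod 8 ⇒ (2/953)^4 = +1]
  = (953/17)    [QR: 17 ≡ 1 mod 4, sign kept]
  = (1/17)    [953 ≡ 1 mod 17]
  = 1    [(1/17) = 1]
The Legendre symbol is 1, so x^2 ≡ 272 (mod 953) has solution.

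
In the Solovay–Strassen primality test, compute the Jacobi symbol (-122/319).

(-122/319)
  = (197/319)    [-122 ≡ 197 mod 319]
  = (319/197)    [QR: 197 ≡ 1 mod 4, sign kept]
  = (122/197)    [319 ≡ 122 mod 197]
  = -(61/197)    [197 ≡ 5 mod 8 ⇒ (2/197) = -1]
  = -(197/61)    [QR: 61 ≡ 1 mod 4, sign kept]
  = -(14/61)    [197 ≡ 14 mod 61]
  = (7/61)    [61 ≡ 5 mod 8 ⇒ (2/61) = -1]
  = (61/7)    [QR: 61 ≡ 1 mod 4, sign kept]
  = (5/7)    [61 ≡ 5 mod 7]
  = (7/5)    [QR: 5 ≡ 1 mod 4, sign kept]
  = (2/5)    [7 ≡ 2 mod 5]
  = -(1/5)    [5 ≡ 5 mod 8 ⇒ (2/5) = -1]
  = -1    [(1/5) = 1]

-1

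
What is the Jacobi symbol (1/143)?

(1/143) = 1. Collecting the sign factors: 1.

1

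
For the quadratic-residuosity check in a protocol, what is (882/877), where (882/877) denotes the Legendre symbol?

-1

(882/877)
  = (5/877)    [882 ≡ 5 mod 877]
  = (877/5)    [QR: 5 ≡ 1 mod 4, sign kept]
  = (2/5)    [877 ≡ 2 mod 5]
  = -(1/5)    [5 ≡ 5 mod 8 ⇒ (2/5) = -1]
  = -1    [(1/5) = 1]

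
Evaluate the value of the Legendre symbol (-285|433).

1

(-285|433)
  = (285|433)    [433 ≡ 1 mod 4 ⇒ (-1|433) = +1]
  = (433|285)    [QR: 285 ≡ 1 mod 4, sign kept]
  = (148|285)    [433 ≡ 148 mod 285]
  = (37|285)    [285 ≡ 5 mod 8 ⇒ (2|285)^2 = +1]
  = (285|37)    [QR: 37 ≡ 1 mod 4, sign kept]
  = (26|37)    [285 ≡ 26 mod 37]
  = -(13|37)    [37 ≡ 5 mod 8 ⇒ (2|37) = -1]
  = -(37|13)    [QR: 13 ≡ 1 mod 4, sign kept]
  = -(11|13)    [37 ≡ 11 mod 13]
  = -(13|11)    [QR: 13 ≡ 1 mod 4, sign kept]
  = -(2|11)    [13 ≡ 2 mod 11]
  = (1|11)    [11 ≡ 3 mod 8 ⇒ (2|11) = -1]
  = 1    [(1|11) = 1]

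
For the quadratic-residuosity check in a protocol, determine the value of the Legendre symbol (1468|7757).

1

(1468|7757)
  = (367|7757)    [7757 ≡ 5 mod 8 ⇒ (2|7757)^2 = +1]
  = (7757|367)    [QR: 7757 ≡ 1 mod 4, sign kept]
  = (50|367)    [7757 ≡ 50 mod 367]
  = (25|367)    [367 ≡ 7 mod 8 ⇒ (2|367) = +1]
  = (367|25)    [QR: 25 ≡ 1 mod 4, sign kept]
  = (17|25)    [367 ≡ 17 mod 25]
  = (25|17)    [QR: 17 ≡ 1 mod 4, sign kept]
  = (8|17)    [25 ≡ 8 mod 17]
  = (1|17)    [17 ≡ 1 mod 8 ⇒ (2|17)^3 = +1]
  = 1    [(1|17) = 1]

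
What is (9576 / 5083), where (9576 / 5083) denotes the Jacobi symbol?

1

Reduce the numerator: 9576 ≡ 4493 (mod 5083), so (9576 / 5083) = (4493 / 5083).
4493 ≡ 1 (mod 4), so quadratic reciprocity gives (4493 / 5083) = (5083 / 4493). Reduce: 5083 ≡ 590 (mod 4493). Now have (590 / 4493).
Factor out 2: 590 = 2·295. Since 4493 ≡ 5 (mod 8), (2 / 4493) = -1. Now have -(295 / 4493).
4493 ≡ 1 (mod 4), so quadratic reciprocity gives (295 / 4493) = (4493 / 295). Reduce: 4493 ≡ 68 (mod 295). Now have -(68 / 295).
Factor out 2: 68 = 2^2·17. Since 295 ≡ 7 (mod 8), (2 / 295) = +1, and (2 / 295)^2 = +1. Now have -(17 / 295).
17 ≡ 1 (mod 4), so quadratic reciprocity gives (17 / 295) = (295 / 17). Reduce: 295 ≡ 6 (mod 17). Now have -(6 / 17).
Factor out 2: 6 = 2·3. Since 17 ≡ 1 (mod 8), (2 / 17) = +1. Now have -(3 / 17).
17 ≡ 1 (mod 4), so quadratic reciprocity gives (3 / 17) = (17 / 3). Reduce: 17 ≡ 2 (mod 3). Now have -(2 / 3).
Factor out 2: 2 = 2. Since 3 ≡ 3 (mod 8), (2 / 3) = -1. Now have (1 / 3).
(1 / 3) = 1. Collecting the sign factors: 1.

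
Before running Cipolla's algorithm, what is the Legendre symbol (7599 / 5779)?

(7599 / 5779)
  = (1820 / 5779)    [7599 ≡ 1820 mod 5779]
  = (455 / 5779)    [5779 ≡ 3 mod 8 ⇒ (2 / 5779)^2 = +1]
  = -(5779 / 455)    [QR: both ≡ 3 mod 4, sign flips]
  = -(319 / 455)    [5779 ≡ 319 mod 455]
  = (455 / 319)    [QR: both ≡ 3 mod 4, sign flips]
  = (136 / 319)    [455 ≡ 136 mod 319]
  = (17 / 319)    [319 ≡ 7 mod 8 ⇒ (2 / 319)^3 = +1]
  = (319 / 17)    [QR: 17 ≡ 1 mod 4, sign kept]
  = (13 / 17)    [319 ≡ 13 mod 17]
  = (17 / 13)    [QR: 13 ≡ 1 mod 4, sign kept]
  = (4 / 13)    [17 ≡ 4 mod 13]
  = (1 / 13)    [13 ≡ 5 mod 8 ⇒ (2 / 13)^2 = +1]
  = 1    [(1 / 13) = 1]

1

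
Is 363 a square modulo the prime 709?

709 ≡ 1 (mod 4), so quadratic reciprocity gives (363|709) = (709|363). Reduce: 709 ≡ 346 (mod 363). Now have (346|363).
Factor out 2: 346 = 2·173. Since 363 ≡ 3 (mod 8), (2|363) = -1. Now have -(173|363).
173 ≡ 1 (mod 4), so quadratic reciprocity gives (173|363) = (363|173). Reduce: 363 ≡ 17 (mod 173). Now have -(17|173).
17 ≡ 1 (mod 4), so quadratic reciprocity gives (17|173) = (173|17). Reduce: 173 ≡ 3 (mod 17). Now have -(3|17).
17 ≡ 1 (mod 4), so quadratic reciprocity gives (3|17) = (17|3). Reduce: 17 ≡ 2 (mod 3). Now have -(2|3).
Factor out 2: 2 = 2. Since 3 ≡ 3 (mod 8), (2|3) = -1. Now have (1|3).
(1|3) = 1. Collecting the sign factors: 1.
(363|709) = 1, and 709 is prime, so 363 is a quadratic residue mod 709.

yes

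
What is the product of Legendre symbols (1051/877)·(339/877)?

1

By multiplicativity, (1051·339/877) = (1051/877)·(339/877).
First factor (1051/877):
Reduce the numerator: 1051 ≡ 174 (mod 877), so (1051/877) = (174/877).
Factor out 2: 174 = 2·87. Since 877 ≡ 5 (mod 8), (2/877) = -1. Now have -(87/877).
877 ≡ 1 (mod 4), so quadratic reciprocity gives (87/877) = (877/87). Reduce: 877 ≡ 7 (mod 87). Now have -(7/87).
Both 7 ≡ 3 and 87 ≡ 3 (mod 4), so reciprocity gives (7/87) = -(87/7). Reduce: 87 ≡ 3 (mod 7). Now have (3/7).
Both 3 ≡ 3 and 7 ≡ 3 (mod 4), so reciprocity gives (3/7) = -(7/3). Reduce: 7 ≡ 1 (mod 3). Now have -(1/3).
(1/3) = 1. Collecting the sign factors: -1.
Second factor (339/877):
877 ≡ 1 (mod 4), so quadratic reciprocity gives (339/877) = (877/339). Reduce: 877 ≡ 199 (mod 339). Now have (199/339).
Both 199 ≡ 3 and 339 ≡ 3 (mod 4), so reciprocity gives (199/339) = -(339/199). Reduce: 339 ≡ 140 (mod 199). Now have -(140/199).
Factor out 2: 140 = 2^2·35. Since 199 ≡ 7 (mod 8), (2/199) = +1, and (2/199)^2 = +1. Now have -(35/199).
Both 35 ≡ 3 and 199 ≡ 3 (mod 4), so reciprocity gives (35/199) = -(199/35). Reduce: 199 ≡ 24 (mod 35). Now have (24/35).
Factor out 2: 24 = 2^3·3. Since 35 ≡ 3 (mod 8), (2/35) = -1, and (2/35)^3 = -1. Now have -(3/35).
Both 3 ≡ 3 and 35 ≡ 3 (mod 4), so reciprocity gives (3/35) = -(35/3). Reduce: 35 ≡ 2 (mod 3). Now have (2/3).
Factor out 2: 2 = 2. Since 3 ≡ 3 (mod 8), (2/3) = -1. Now have -(1/3).
(1/3) = 1. Collecting the sign factors: -1.
Product: (-1)·(-1) = 1.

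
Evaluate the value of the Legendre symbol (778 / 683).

Reduce the numerator: 778 ≡ 95 (mod 683), so (778 / 683) = (95 / 683).
Both 95 ≡ 3 and 683 ≡ 3 (mod 4), so reciprocity gives (95 / 683) = -(683 / 95). Reduce: 683 ≡ 18 (mod 95). Now have -(18 / 95).
Factor out 2: 18 = 2·9. Since 95 ≡ 7 (mod 8), (2 / 95) = +1. Now have -(9 / 95).
9 ≡ 1 (mod 4), so quadratic reciprocity gives (9 / 95) = (95 / 9). Reduce: 95 ≡ 5 (mod 9). Now have -(5 / 9).
5 ≡ 1 (mod 4), so quadratic reciprocity gives (5 / 9) = (9 / 5). Reduce: 9 ≡ 4 (mod 5). Now have -(4 / 5).
Factor out 2: 4 = 2^2. Since 5 ≡ 5 (mod 8), (2 / 5) = -1, and (2 / 5)^2 = +1. Now have -(1 / 5).
(1 / 5) = 1. Collecting the sign factors: -1.

-1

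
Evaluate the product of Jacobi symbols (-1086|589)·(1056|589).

-1

By multiplicativity, (-1086·1056|589) = (-1086|589)·(1056|589).
First factor (-1086|589):
Reduce the numerator: -1086 ≡ 92 (mod 589), so (-1086|589) = (92|589).
Factor out 2: 92 = 2^2·23. Since 589 ≡ 5 (mod 8), (2|589) = -1, and (2|589)^2 = +1. Now have (23|589).
589 ≡ 1 (mod 4), so quadratic reciprocity gives (23|589) = (589|23). Reduce: 589 ≡ 14 (mod 23). Now have (14|23).
Factor out 2: 14 = 2·7. Since 23 ≡ 7 (mod 8), (2|23) = +1. Now have (7|23).
Both 7 ≡ 3 and 23 ≡ 3 (mod 4), so reciprocity gives (7|23) = -(23|7). Reduce: 23 ≡ 2 (mod 7). Now have -(2|7).
Factor out 2: 2 = 2. Since 7 ≡ 7 (mod 8), (2|7) = +1. Now have -(1|7).
(1|7) = 1. Collecting the sign factors: -1.
Second factor (1056|589):
Reduce the numerator: 1056 ≡ 467 (mod 589), so (1056|589) = (467|589).
589 ≡ 1 (mod 4), so quadratic reciprocity gives (467|589) = (589|467). Reduce: 589 ≡ 122 (mod 467). Now have (122|467).
Factor out 2: 122 = 2·61. Since 467 ≡ 3 (mod 8), (2|467) = -1. Now have -(61|467).
61 ≡ 1 (mod 4), so quadratic reciprocity gives (61|467) = (467|61). Reduce: 467 ≡ 40 (mod 61). Now have -(40|61).
Factor out 2: 40 = 2^3·5. Since 61 ≡ 5 (mod 8), (2|61) = -1, and (2|61)^3 = -1. Now have (5|61).
5 ≡ 1 (mod 4), so quadratic reciprocity gives (5|61) = (61|5). Reduce: 61 ≡ 1 (mod 5). Now have (1|5).
(1|5) = 1. Collecting the sign factors: 1.
Product: (-1)·(1) = -1.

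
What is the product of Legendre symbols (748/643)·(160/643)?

1

By multiplicativity, (748·160/643) = (748/643)·(160/643).
First factor (748/643):
Reduce the numerator: 748 ≡ 105 (mod 643), so (748/643) = (105/643).
105 ≡ 1 (mod 4), so quadratic reciprocity gives (105/643) = (643/105). Reduce: 643 ≡ 13 (mod 105). Now have (13/105).
13 ≡ 1 (mod 4), so quadratic reciprocity gives (13/105) = (105/13). Reduce: 105 ≡ 1 (mod 13). Now have (1/13).
(1/13) = 1. Collecting the sign factors: 1.
Second factor (160/643):
Factor out 2: 160 = 2^5·5. Since 643 ≡ 3 (mod 8), (2/643) = -1, and (2/643)^5 = -1. Now have -(5/643).
5 ≡ 1 (mod 4), so quadratic reciprocity gives (5/643) = (643/5). Reduce: 643 ≡ 3 (mod 5). Now have -(3/5).
5 ≡ 1 (mod 4), so quadratic reciprocity gives (3/5) = (5/3). Reduce: 5 ≡ 2 (mod 3). Now have -(2/3).
Factor out 2: 2 = 2. Since 3 ≡ 3 (mod 8), (2/3) = -1. Now have (1/3).
(1/3) = 1. Collecting the sign factors: 1.
Product: (1)·(1) = 1.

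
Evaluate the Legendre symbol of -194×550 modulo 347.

1

By multiplicativity, (-194·550 / 347) = (-194 / 347)·(550 / 347).
First factor (-194 / 347):
(-194 / 347)
  = (153 / 347)    [-194 ≡ 153 mod 347]
  = (347 / 153)    [QR: 153 ≡ 1 mod 4, sign kept]
  = (41 / 153)    [347 ≡ 41 mod 153]
  = (153 / 41)    [QR: 41 ≡ 1 mod 4, sign kept]
  = (30 / 41)    [153 ≡ 30 mod 41]
  = (15 / 41)    [41 ≡ 1 mod 8 ⇒ (2 / 41) = +1]
  = (41 / 15)    [QR: 41 ≡ 1 mod 4, sign kept]
  = (11 / 15)    [41 ≡ 11 mod 15]
  = -(15 / 11)    [QR: both ≡ 3 mod 4, sign flips]
  = -(4 / 11)    [15 ≡ 4 mod 11]
  = -(1 / 11)    [11 ≡ 3 mod 8 ⇒ (2 / 11)^2 = +1]
  = -1    [(1 / 11) = 1]
Second factor (550 / 347):
(550 / 347)
  = (203 / 347)    [550 ≡ 203 mod 347]
  = -(347 / 203)    [QR: both ≡ 3 mod 4, sign flips]
  = -(144 / 203)    [347 ≡ 144 mod 203]
  = -(9 / 203)    [203 ≡ 3 mod 8 ⇒ (2 / 203)^4 = +1]
  = -(203 / 9)    [QR: 9 ≡ 1 mod 4, sign kept]
  = -(5 / 9)    [203 ≡ 5 mod 9]
  = -(9 / 5)    [QR: 5 ≡ 1 mod 4, sign kept]
  = -(4 / 5)    [9 ≡ 4 mod 5]
  = -(1 / 5)    [5 ≡ 5 mod 8 ⇒ (2 / 5)^2 = +1]
  = -1    [(1 / 5) = 1]
Product: (-1)·(-1) = 1.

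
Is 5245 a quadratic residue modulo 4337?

no

(5245/4337)
  = (908/4337)    [5245 ≡ 908 mod 4337]
  = (227/4337)    [4337 ≡ 1 mod 8 ⇒ (2/4337)^2 = +1]
  = (4337/227)    [QR: 4337 ≡ 1 mod 4, sign kept]
  = (24/227)    [4337 ≡ 24 mod 227]
  = -(3/227)    [227 ≡ 3 mod 8 ⇒ (2/227)^3 = -1]
  = (227/3)    [QR: both ≡ 3 mod 4, sign flips]
  = (2/3)    [227 ≡ 2 mod 3]
  = -(1/3)    [3 ≡ 3 mod 8 ⇒ (2/3) = -1]
  = -1    [(1/3) = 1]
The Legendre symbol is -1, so x^2 ≡ 5245 (mod 4337) has no solution.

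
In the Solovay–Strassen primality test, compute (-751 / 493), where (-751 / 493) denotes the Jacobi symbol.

1

(-751 / 493)
  = (751 / 493)    [493 ≡ 1 mod 4 ⇒ (-1 / 493) = +1]
  = (258 / 493)    [751 ≡ 258 mod 493]
  = -(129 / 493)    [493 ≡ 5 mod 8 ⇒ (2 / 493) = -1]
  = -(493 / 129)    [QR: 129 ≡ 1 mod 4, sign kept]
  = -(106 / 129)    [493 ≡ 106 mod 129]
  = -(53 / 129)    [129 ≡ 1 mod 8 ⇒ (2 / 129) = +1]
  = -(129 / 53)    [QR: 53 ≡ 1 mod 4, sign kept]
  = -(23 / 53)    [129 ≡ 23 mod 53]
  = -(53 / 23)    [QR: 53 ≡ 1 mod 4, sign kept]
  = -(7 / 23)    [53 ≡ 7 mod 23]
  = (23 / 7)    [QR: both ≡ 3 mod 4, sign flips]
  = (2 / 7)    [23 ≡ 2 mod 7]
  = (1 / 7)    [7 ≡ 7 mod 8 ⇒ (2 / 7) = +1]
  = 1    [(1 / 7) = 1]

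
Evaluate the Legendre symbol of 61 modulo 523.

(61/523)
  = (523/61)    [QR: 61 ≡ 1 mod 4, sign kept]
  = (35/61)    [523 ≡ 35 mod 61]
  = (61/35)    [QR: 61 ≡ 1 mod 4, sign kept]
  = (26/35)    [61 ≡ 26 mod 35]
  = -(13/35)    [35 ≡ 3 mod 8 ⇒ (2/35) = -1]
  = -(35/13)    [QR: 13 ≡ 1 mod 4, sign kept]
  = -(9/13)    [35 ≡ 9 mod 13]
  = -(13/9)    [QR: 9 ≡ 1 mod 4, sign kept]
  = -(4/9)    [13 ≡ 4 mod 9]
  = -(1/9)    [9 ≡ 1 mod 8 ⇒ (2/9)^2 = +1]
  = -1    [(1/9) = 1]

-1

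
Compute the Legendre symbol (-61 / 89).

-1

Reduce the numerator: -61 ≡ 28 (mod 89), so (-61 / 89) = (28 / 89).
Factor out 2: 28 = 2^2·7. Since 89 ≡ 1 (mod 8), (2 / 89) = +1, and (2 / 89)^2 = +1. Now have (7 / 89).
89 ≡ 1 (mod 4), so quadratic reciprocity gives (7 / 89) = (89 / 7). Reduce: 89 ≡ 5 (mod 7). Now have (5 / 7).
5 ≡ 1 (mod 4), so quadratic reciprocity gives (5 / 7) = (7 / 5). Reduce: 7 ≡ 2 (mod 5). Now have (2 / 5).
Factor out 2: 2 = 2. Since 5 ≡ 5 (mod 8), (2 / 5) = -1. Now have -(1 / 5).
(1 / 5) = 1. Collecting the sign factors: -1.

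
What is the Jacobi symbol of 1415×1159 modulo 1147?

By multiplicativity, (1415·1159|1147) = (1415|1147)·(1159|1147).
First factor (1415|1147):
Reduce the numerator: 1415 ≡ 268 (mod 1147), so (1415|1147) = (268|1147).
Factor out 2: 268 = 2^2·67. Since 1147 ≡ 3 (mod 8), (2|1147) = -1, and (2|1147)^2 = +1. Now have (67|1147).
Both 67 ≡ 3 and 1147 ≡ 3 (mod 4), so reciprocity gives (67|1147) = -(1147|67). Reduce: 1147 ≡ 8 (mod 67). Now have -(8|67).
Factor out 2: 8 = 2^3. Since 67 ≡ 3 (mod 8), (2|67) = -1, and (2|67)^3 = -1. Now have (1|67).
(1|67) = 1. Collecting the sign factors: 1.
Second factor (1159|1147):
Reduce the numerator: 1159 ≡ 12 (mod 1147), so (1159|1147) = (12|1147).
Factor out 2: 12 = 2^2·3. Since 1147 ≡ 3 (mod 8), (2|1147) = -1, and (2|1147)^2 = +1. Now have (3|1147).
Both 3 ≡ 3 and 1147 ≡ 3 (mod 4), so reciprocity gives (3|1147) = -(1147|3). Reduce: 1147 ≡ 1 (mod 3). Now have -(1|3).
(1|3) = 1. Collecting the sign factors: -1.
Product: (1)·(-1) = -1.

-1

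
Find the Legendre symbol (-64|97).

(-64|97)
  = (33|97)    [-64 ≡ 33 mod 97]
  = (97|33)    [QR: 33 ≡ 1 mod 4, sign kept]
  = (31|33)    [97 ≡ 31 mod 33]
  = (33|31)    [QR: 33 ≡ 1 mod 4, sign kept]
  = (2|31)    [33 ≡ 2 mod 31]
  = (1|31)    [31 ≡ 7 mod 8 ⇒ (2|31) = +1]
  = 1    [(1|31) = 1]

1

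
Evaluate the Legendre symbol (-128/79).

(-128/79)
  = (30/79)    [-128 ≡ 30 mod 79]
  = (15/79)    [79 ≡ 7 mod 8 ⇒ (2/79) = +1]
  = -(79/15)    [QR: both ≡ 3 mod 4, sign flips]
  = -(4/15)    [79 ≡ 4 mod 15]
  = -(1/15)    [15 ≡ 7 mod 8 ⇒ (2/15)^2 = +1]
  = -1    [(1/15) = 1]

-1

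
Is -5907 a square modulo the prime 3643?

Reduce the numerator: -5907 ≡ 1379 (mod 3643), so (-5907/3643) = (1379/3643).
Both 1379 ≡ 3 and 3643 ≡ 3 (mod 4), so reciprocity gives (1379/3643) = -(3643/1379). Reduce: 3643 ≡ 885 (mod 1379). Now have -(885/1379).
885 ≡ 1 (mod 4), so quadratic reciprocity gives (885/1379) = (1379/885). Reduce: 1379 ≡ 494 (mod 885). Now have -(494/885).
Factor out 2: 494 = 2·247. Since 885 ≡ 5 (mod 8), (2/885) = -1. Now have (247/885).
885 ≡ 1 (mod 4), so quadratic reciprocity gives (247/885) = (885/247). Reduce: 885 ≡ 144 (mod 247). Now have (144/247).
Factor out 2: 144 = 2^4·9. Since 247 ≡ 7 (mod 8), (2/247) = +1, and (2/247)^4 = +1. Now have (9/247).
9 ≡ 1 (mod 4), so quadratic reciprocity gives (9/247) = (247/9). Reduce: 247 ≡ 4 (mod 9). Now have (4/9).
Factor out 2: 4 = 2^2. Since 9 ≡ 1 (mod 8), (2/9) = +1, and (2/9)^2 = +1. Now have (1/9).
(1/9) = 1. Collecting the sign factors: 1.
The Legendre symbol is 1, so x^2 ≡ -5907 (mod 3643) has solution.

yes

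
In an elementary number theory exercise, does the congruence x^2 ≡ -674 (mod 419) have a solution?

(-674/419)
  = (164/419)    [-674 ≡ 164 mod 419]
  = (41/419)    [419 ≡ 3 mod 8 ⇒ (2/419)^2 = +1]
  = (419/41)    [QR: 41 ≡ 1 mod 4, sign kept]
  = (9/41)    [419 ≡ 9 mod 41]
  = (41/9)    [QR: 9 ≡ 1 mod 4, sign kept]
  = (5/9)    [41 ≡ 5 mod 9]
  = (9/5)    [QR: 5 ≡ 1 mod 4, sign kept]
  = (4/5)    [9 ≡ 4 mod 5]
  = (1/5)    [5 ≡ 5 mod 8 ⇒ (2/5)^2 = +1]
  = 1    [(1/5) = 1]
The Legendre symbol is 1, so x^2 ≡ -674 (mod 419) has solution.

yes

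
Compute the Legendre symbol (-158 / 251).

1

Pull out -1: (-158 / 251) = (-1 / 251)·(158 / 251). Since 251 ≡ 3 (mod 4), (-1 / 251) = -1. Now have -(158 / 251).
Factor out 2: 158 = 2·79. Since 251 ≡ 3 (mod 8), (2 / 251) = -1. Now have (79 / 251).
Both 79 ≡ 3 and 251 ≡ 3 (mod 4), so reciprocity gives (79 / 251) = -(251 / 79). Reduce: 251 ≡ 14 (mod 79). Now have -(14 / 79).
Factor out 2: 14 = 2·7. Since 79 ≡ 7 (mod 8), (2 / 79) = +1. Now have -(7 / 79).
Both 7 ≡ 3 and 79 ≡ 3 (mod 4), so reciprocity gives (7 / 79) = -(79 / 7). Reduce: 79 ≡ 2 (mod 7). Now have (2 / 7).
Factor out 2: 2 = 2. Since 7 ≡ 7 (mod 8), (2 / 7) = +1. Now have (1 / 7).
(1 / 7) = 1. Collecting the sign factors: 1.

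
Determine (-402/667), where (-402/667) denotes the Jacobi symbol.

(-402/667)
  = -(402/667)    [667 ≡ 3 mod 4 ⇒ (-1/667) = -1]
  = (201/667)    [667 ≡ 3 mod 8 ⇒ (2/667) = -1]
  = (667/201)    [QR: 201 ≡ 1 mod 4, sign kept]
  = (64/201)    [667 ≡ 64 mod 201]
  = (1/201)    [201 ≡ 1 mod 8 ⇒ (2/201)^6 = +1]
  = 1    [(1/201) = 1]

1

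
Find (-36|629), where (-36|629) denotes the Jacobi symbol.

1

(-36|629)
  = (593|629)    [-36 ≡ 593 mod 629]
  = (629|593)    [QR: 593 ≡ 1 mod 4, sign kept]
  = (36|593)    [629 ≡ 36 mod 593]
  = (9|593)    [593 ≡ 1 mod 8 ⇒ (2|593)^2 = +1]
  = (593|9)    [QR: 9 ≡ 1 mod 4, sign kept]
  = (8|9)    [593 ≡ 8 mod 9]
  = (1|9)    [9 ≡ 1 mod 8 ⇒ (2|9)^3 = +1]
  = 1    [(1|9) = 1]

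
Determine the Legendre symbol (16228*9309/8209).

By multiplicativity, (16228·9309/8209) = (16228/8209)·(9309/8209).
First factor (16228/8209):
(16228/8209)
  = (8019/8209)    [16228 ≡ 8019 mod 8209]
  = (8209/8019)    [QR: 8209 ≡ 1 mod 4, sign kept]
  = (190/8019)    [8209 ≡ 190 mod 8019]
  = -(95/8019)    [8019 ≡ 3 mod 8 ⇒ (2/8019) = -1]
  = (8019/95)    [QR: both ≡ 3 mod 4, sign flips]
  = (39/95)    [8019 ≡ 39 mod 95]
  = -(95/39)    [QR: both ≡ 3 mod 4, sign flips]
  = -(17/39)    [95 ≡ 17 mod 39]
  = -(39/17)    [QR: 17 ≡ 1 mod 4, sign kept]
  = -(5/17)    [39 ≡ 5 mod 17]
  = -(17/5)    [QR: 5 ≡ 1 mod 4, sign kept]
  = -(2/5)    [17 ≡ 2 mod 5]
  = (1/5)    [5 ≡ 5 mod 8 ⇒ (2/5) = -1]
  = 1    [(1/5) = 1]
Second factor (9309/8209):
(9309/8209)
  = (1100/8209)    [9309 ≡ 1100 mod 8209]
  = (275/8209)    [8209 ≡ 1 mod 8 ⇒ (2/8209)^2 = +1]
  = (8209/275)    [QR: 8209 ≡ 1 mod 4, sign kept]
  = (234/275)    [8209 ≡ 234 mod 275]
  = -(117/275)    [275 ≡ 3 mod 8 ⇒ (2/275) = -1]
  = -(275/117)    [QR: 117 ≡ 1 mod 4, sign kept]
  = -(41/117)    [275 ≡ 41 mod 117]
  = -(117/41)    [QR: 41 ≡ 1 mod 4, sign kept]
  = -(35/41)    [117 ≡ 35 mod 41]
  = -(41/35)    [QR: 41 ≡ 1 mod 4, sign kept]
  = -(6/35)    [41 ≡ 6 mod 35]
  = (3/35)    [35 ≡ 3 mod 8 ⇒ (2/35) = -1]
  = -(35/3)    [QR: both ≡ 3 mod 4, sign flips]
  = -(2/3)    [35 ≡ 2 mod 3]
  = (1/3)    [3 ≡ 3 mod 8 ⇒ (2/3) = -1]
  = 1    [(1/3) = 1]
Product: (1)·(1) = 1.

1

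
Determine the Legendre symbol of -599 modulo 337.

Reduce the numerator: -599 ≡ 75 (mod 337), so (-599/337) = (75/337).
337 ≡ 1 (mod 4), so quadratic reciprocity gives (75/337) = (337/75). Reduce: 337 ≡ 37 (mod 75). Now have (37/75).
37 ≡ 1 (mod 4), so quadratic reciprocity gives (37/75) = (75/37). Reduce: 75 ≡ 1 (mod 37). Now have (1/37).
(1/37) = 1. Collecting the sign factors: 1.

1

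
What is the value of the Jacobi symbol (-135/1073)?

Reduce the numerator: -135 ≡ 938 (mod 1073), so (-135/1073) = (938/1073).
Factor out 2: 938 = 2·469. Since 1073 ≡ 1 (mod 8), (2/1073) = +1. Now have (469/1073).
469 ≡ 1 (mod 4), so quadratic reciprocity gives (469/1073) = (1073/469). Reduce: 1073 ≡ 135 (mod 469). Now have (135/469).
469 ≡ 1 (mod 4), so quadratic reciprocity gives (135/469) = (469/135). Reduce: 469 ≡ 64 (mod 135). Now have (64/135).
Factor out 2: 64 = 2^6. Since 135 ≡ 7 (mod 8), (2/135) = +1, and (2/135)^6 = +1. Now have (1/135).
(1/135) = 1. Collecting the sign factors: 1.

1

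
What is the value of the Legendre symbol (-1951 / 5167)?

(-1951 / 5167)
  = (3216 / 5167)    [-1951 ≡ 3216 mod 5167]
  = (201 / 5167)    [5167 ≡ 7 mod 8 ⇒ (2 / 5167)^4 = +1]
  = (5167 / 201)    [QR: 201 ≡ 1 mod 4, sign kept]
  = (142 / 201)    [5167 ≡ 142 mod 201]
  = (71 / 201)    [201 ≡ 1 mod 8 ⇒ (2 / 201) = +1]
  = (201 / 71)    [QR: 201 ≡ 1 mod 4, sign kept]
  = (59 / 71)    [201 ≡ 59 mod 71]
  = -(71 / 59)    [QR: both ≡ 3 mod 4, sign flips]
  = -(12 / 59)    [71 ≡ 12 mod 59]
  = -(3 / 59)    [59 ≡ 3 mod 8 ⇒ (2 / 59)^2 = +1]
  = (59 / 3)    [QR: both ≡ 3 mod 4, sign flips]
  = (2 / 3)    [59 ≡ 2 mod 3]
  = -(1 / 3)    [3 ≡ 3 mod 8 ⇒ (2 / 3) = -1]
  = -1    [(1 / 3) = 1]

-1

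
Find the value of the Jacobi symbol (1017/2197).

1

1017 ≡ 1 (mod 4), so quadratic reciprocity gives (1017/2197) = (2197/1017). Reduce: 2197 ≡ 163 (mod 1017). Now have (163/1017).
1017 ≡ 1 (mod 4), so quadratic reciprocity gives (163/1017) = (1017/163). Reduce: 1017 ≡ 39 (mod 163). Now have (39/163).
Both 39 ≡ 3 and 163 ≡ 3 (mod 4), so reciprocity gives (39/163) = -(163/39). Reduce: 163 ≡ 7 (mod 39). Now have -(7/39).
Both 7 ≡ 3 and 39 ≡ 3 (mod 4), so reciprocity gives (7/39) = -(39/7). Reduce: 39 ≡ 4 (mod 7). Now have (4/7).
Factor out 2: 4 = 2^2. Since 7 ≡ 7 (mod 8), (2/7) = +1, and (2/7)^2 = +1. Now have (1/7).
(1/7) = 1. Collecting the sign factors: 1.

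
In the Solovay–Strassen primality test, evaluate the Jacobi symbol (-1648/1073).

Reduce the numerator: -1648 ≡ 498 (mod 1073), so (-1648/1073) = (498/1073).
Factor out 2: 498 = 2·249. Since 1073 ≡ 1 (mod 8), (2/1073) = +1. Now have (249/1073).
249 ≡ 1 (mod 4), so quadratic reciprocity gives (249/1073) = (1073/249). Reduce: 1073 ≡ 77 (mod 249). Now have (77/249).
77 ≡ 1 (mod 4), so quadratic reciprocity gives (77/249) = (249/77). Reduce: 249 ≡ 18 (mod 77). Now have (18/77).
Factor out 2: 18 = 2·9. Since 77 ≡ 5 (mod 8), (2/77) = -1. Now have -(9/77).
9 ≡ 1 (mod 4), so quadratic reciprocity gives (9/77) = (77/9). Reduce: 77 ≡ 5 (mod 9). Now have -(5/9).
5 ≡ 1 (mod 4), so quadratic reciprocity gives (5/9) = (9/5). Reduce: 9 ≡ 4 (mod 5). Now have -(4/5).
Factor out 2: 4 = 2^2. Since 5 ≡ 5 (mod 8), (2/5) = -1, and (2/5)^2 = +1. Now have -(1/5).
(1/5) = 1. Collecting the sign factors: -1.

-1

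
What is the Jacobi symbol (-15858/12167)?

(-15858/12167)
  = (8476/12167)    [-15858 ≡ 8476 mod 12167]
  = (2119/12167)    [12167 ≡ 7 mod 8 ⇒ (2/12167)^2 = +1]
  = -(12167/2119)    [QR: both ≡ 3 mod 4, sign flips]
  = -(1572/2119)    [12167 ≡ 1572 mod 2119]
  = -(393/2119)    [2119 ≡ 7 mod 8 ⇒ (2/2119)^2 = +1]
  = -(2119/393)    [QR: 393 ≡ 1 mod 4, sign kept]
  = -(154/393)    [2119 ≡ 154 mod 393]
  = -(77/393)    [393 ≡ 1 mod 8 ⇒ (2/393) = +1]
  = -(393/77)    [QR: 77 ≡ 1 mod 4, sign kept]
  = -(8/77)    [393 ≡ 8 mod 77]
  = (1/77)    [77 ≡ 5 mod 8 ⇒ (2/77)^3 = -1]
  = 1    [(1/77) = 1]

1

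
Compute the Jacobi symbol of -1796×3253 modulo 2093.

-1

By multiplicativity, (-1796·3253 / 2093) = (-1796 / 2093)·(3253 / 2093).
First factor (-1796 / 2093):
Reduce the numerator: -1796 ≡ 297 (mod 2093), so (-1796 / 2093) = (297 / 2093).
297 ≡ 1 (mod 4), so quadratic reciprocity gives (297 / 2093) = (2093 / 297). Reduce: 2093 ≡ 14 (mod 297). Now have (14 / 297).
Factor out 2: 14 = 2·7. Since 297 ≡ 1 (mod 8), (2 / 297) = +1. Now have (7 / 297).
297 ≡ 1 (mod 4), so quadratic reciprocity gives (7 / 297) = (297 / 7). Reduce: 297 ≡ 3 (mod 7). Now have (3 / 7).
Both 3 ≡ 3 and 7 ≡ 3 (mod 4), so reciprocity gives (3 / 7) = -(7 / 3). Reduce: 7 ≡ 1 (mod 3). Now have -(1 / 3).
(1 / 3) = 1. Collecting the sign factors: -1.
Second factor (3253 / 2093):
Reduce the numerator: 3253 ≡ 1160 (mod 2093), so (3253 / 2093) = (1160 / 2093).
Factor out 2: 1160 = 2^3·145. Since 2093 ≡ 5 (mod 8), (2 / 2093) = -1, and (2 / 2093)^3 = -1. Now have -(145 / 2093).
145 ≡ 1 (mod 4), so quadratic reciprocity gives (145 / 2093) = (2093 / 145). Reduce: 2093 ≡ 63 (mod 145). Now have -(63 / 145).
145 ≡ 1 (mod 4), so quadratic reciprocity gives (63 / 145) = (145 / 63). Reduce: 145 ≡ 19 (mod 63). Now have -(19 / 63).
Both 19 ≡ 3 and 63 ≡ 3 (mod 4), so reciprocity gives (19 / 63) = -(63 / 19). Reduce: 63 ≡ 6 (mod 19). Now have (6 / 19).
Factor out 2: 6 = 2·3. Since 19 ≡ 3 (mod 8), (2 / 19) = -1. Now have -(3 / 19).
Both 3 ≡ 3 and 19 ≡ 3 (mod 4), so reciprocity gives (3 / 19) = -(19 / 3). Reduce: 19 ≡ 1 (mod 3). Now have (1 / 3).
(1 / 3) = 1. Collecting the sign factors: 1.
Product: (-1)·(1) = -1.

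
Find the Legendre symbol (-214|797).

-1

Pull out -1: (-214|797) = (-1|797)·(214|797). Since 797 ≡ 1 (mod 4), (-1|797) = +1. Now have (214|797).
Factor out 2: 214 = 2·107. Since 797 ≡ 5 (mod 8), (2|797) = -1. Now have -(107|797).
797 ≡ 1 (mod 4), so quadratic reciprocity gives (107|797) = (797|107). Reduce: 797 ≡ 48 (mod 107). Now have -(48|107).
Factor out 2: 48 = 2^4·3. Since 107 ≡ 3 (mod 8), (2|107) = -1, and (2|107)^4 = +1. Now have -(3|107).
Both 3 ≡ 3 and 107 ≡ 3 (mod 4), so reciprocity gives (3|107) = -(107|3). Reduce: 107 ≡ 2 (mod 3). Now have (2|3).
Factor out 2: 2 = 2. Since 3 ≡ 3 (mod 8), (2|3) = -1. Now have -(1|3).
(1|3) = 1. Collecting the sign factors: -1.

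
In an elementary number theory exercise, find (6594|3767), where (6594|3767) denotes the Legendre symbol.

-1

(6594|3767)
  = (2827|3767)    [6594 ≡ 2827 mod 3767]
  = -(3767|2827)    [QR: both ≡ 3 mod 4, sign flips]
  = -(940|2827)    [3767 ≡ 940 mod 2827]
  = -(235|2827)    [2827 ≡ 3 mod 8 ⇒ (2|2827)^2 = +1]
  = (2827|235)    [QR: both ≡ 3 mod 4, sign flips]
  = (7|235)    [2827 ≡ 7 mod 235]
  = -(235|7)    [QR: both ≡ 3 mod 4, sign flips]
  = -(4|7)    [235 ≡ 4 mod 7]
  = -(1|7)    [7 ≡ 7 mod 8 ⇒ (2|7)^2 = +1]
  = -1    [(1|7) = 1]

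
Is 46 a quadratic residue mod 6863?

no

Factor out 2: 46 = 2·23. Since 6863 ≡ 7 (mod 8), (2/6863) = +1. Now have (23/6863).
Both 23 ≡ 3 and 6863 ≡ 3 (mod 4), so reciprocity gives (23/6863) = -(6863/23). Reduce: 6863 ≡ 9 (mod 23). Now have -(9/23).
9 ≡ 1 (mod 4), so quadratic reciprocity gives (9/23) = (23/9). Reduce: 23 ≡ 5 (mod 9). Now have -(5/9).
5 ≡ 1 (mod 4), so quadratic reciprocity gives (5/9) = (9/5). Reduce: 9 ≡ 4 (mod 5). Now have -(4/5).
Factor out 2: 4 = 2^2. Since 5 ≡ 5 (mod 8), (2/5) = -1, and (2/5)^2 = +1. Now have -(1/5).
(1/5) = 1. Collecting the sign factors: -1.
The Legendre symbol is -1, so x^2 ≡ 46 (mod 6863) has no solution.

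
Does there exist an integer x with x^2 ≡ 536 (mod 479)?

(536/479)
  = (57/479)    [536 ≡ 57 mod 479]
  = (479/57)    [QR: 57 ≡ 1 mod 4, sign kept]
  = (23/57)    [479 ≡ 23 mod 57]
  = (57/23)    [QR: 57 ≡ 1 mod 4, sign kept]
  = (11/23)    [57 ≡ 11 mod 23]
  = -(23/11)    [QR: both ≡ 3 mod 4, sign flips]
  = -(1/11)    [23 ≡ 1 mod 11]
  = -1    [(1/11) = 1]
The Legendre symbol is -1, so x^2 ≡ 536 (mod 479) has no solution.

no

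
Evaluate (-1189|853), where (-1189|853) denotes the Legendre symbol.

(-1189|853)
  = (517|853)    [-1189 ≡ 517 mod 853]
  = (853|517)    [QR: 517 ≡ 1 mod 4, sign kept]
  = (336|517)    [853 ≡ 336 mod 517]
  = (21|517)    [517 ≡ 5 mod 8 ⇒ (2|517)^4 = +1]
  = (517|21)    [QR: 21 ≡ 1 mod 4, sign kept]
  = (13|21)    [517 ≡ 13 mod 21]
  = (21|13)    [QR: 13 ≡ 1 mod 4, sign kept]
  = (8|13)    [21 ≡ 8 mod 13]
  = -(1|13)    [13 ≡ 5 mod 8 ⇒ (2|13)^3 = -1]
  = -1    [(1|13) = 1]

-1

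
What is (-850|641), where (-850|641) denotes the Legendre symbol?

-1

(-850|641)
  = (432|641)    [-850 ≡ 432 mod 641]
  = (27|641)    [641 ≡ 1 mod 8 ⇒ (2|641)^4 = +1]
  = (641|27)    [QR: 641 ≡ 1 mod 4, sign kept]
  = (20|27)    [641 ≡ 20 mod 27]
  = (5|27)    [27 ≡ 3 mod 8 ⇒ (2|27)^2 = +1]
  = (27|5)    [QR: 5 ≡ 1 mod 4, sign kept]
  = (2|5)    [27 ≡ 2 mod 5]
  = -(1|5)    [5 ≡ 5 mod 8 ⇒ (2|5) = -1]
  = -1    [(1|5) = 1]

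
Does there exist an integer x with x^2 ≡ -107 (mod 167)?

Pull out -1: (-107/167) = (-1/167)·(107/167). Since 167 ≡ 3 (mod 4), (-1/167) = -1. Now have -(107/167).
Both 107 ≡ 3 and 167 ≡ 3 (mod 4), so reciprocity gives (107/167) = -(167/107). Reduce: 167 ≡ 60 (mod 107). Now have (60/107).
Factor out 2: 60 = 2^2·15. Since 107 ≡ 3 (mod 8), (2/107) = -1, and (2/107)^2 = +1. Now have (15/107).
Both 15 ≡ 3 and 107 ≡ 3 (mod 4), so reciprocity gives (15/107) = -(107/15). Reduce: 107 ≡ 2 (mod 15). Now have -(2/15).
Factor out 2: 2 = 2. Since 15 ≡ 7 (mod 8), (2/15) = +1. Now have -(1/15).
(1/15) = 1. Collecting the sign factors: -1.
(-107/167) = -1, and 167 is prime, so -107 is not a quadratic residue mod 167.

no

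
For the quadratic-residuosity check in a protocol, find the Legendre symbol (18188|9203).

-1

Reduce the numerator: 18188 ≡ 8985 (mod 9203), so (18188|9203) = (8985|9203).
8985 ≡ 1 (mod 4), so quadratic reciprocity gives (8985|9203) = (9203|8985). Reduce: 9203 ≡ 218 (mod 8985). Now have (218|8985).
Factor out 2: 218 = 2·109. Since 8985 ≡ 1 (mod 8), (2|8985) = +1. Now have (109|8985).
109 ≡ 1 (mod 4), so quadratic reciprocity gives (109|8985) = (8985|109). Reduce: 8985 ≡ 47 (mod 109). Now have (47|109).
109 ≡ 1 (mod 4), so quadratic reciprocity gives (47|109) = (109|47). Reduce: 109 ≡ 15 (mod 47). Now have (15|47).
Both 15 ≡ 3 and 47 ≡ 3 (mod 4), so reciprocity gives (15|47) = -(47|15). Reduce: 47 ≡ 2 (mod 15). Now have -(2|15).
Factor out 2: 2 = 2. Since 15 ≡ 7 (mod 8), (2|15) = +1. Now have -(1|15).
(1|15) = 1. Collecting the sign factors: -1.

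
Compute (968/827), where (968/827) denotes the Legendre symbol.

(968/827)
  = (141/827)    [968 ≡ 141 mod 827]
  = (827/141)    [QR: 141 ≡ 1 mod 4, sign kept]
  = (122/141)    [827 ≡ 122 mod 141]
  = -(61/141)    [141 ≡ 5 mod 8 ⇒ (2/141) = -1]
  = -(141/61)    [QR: 61 ≡ 1 mod 4, sign kept]
  = -(19/61)    [141 ≡ 19 mod 61]
  = -(61/19)    [QR: 61 ≡ 1 mod 4, sign kept]
  = -(4/19)    [61 ≡ 4 mod 19]
  = -(1/19)    [19 ≡ 3 mod 8 ⇒ (2/19)^2 = +1]
  = -1    [(1/19) = 1]

-1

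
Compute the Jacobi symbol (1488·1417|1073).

By multiplicativity, (1488·1417|1073) = (1488|1073)·(1417|1073).
First factor (1488|1073):
Reduce the numerator: 1488 ≡ 415 (mod 1073), so (1488|1073) = (415|1073).
1073 ≡ 1 (mod 4), so quadratic reciprocity gives (415|1073) = (1073|415). Reduce: 1073 ≡ 243 (mod 415). Now have (243|415).
Both 243 ≡ 3 and 415 ≡ 3 (mod 4), so reciprocity gives (243|415) = -(415|243). Reduce: 415 ≡ 172 (mod 243). Now have -(172|243).
Factor out 2: 172 = 2^2·43. Since 243 ≡ 3 (mod 8), (2|243) = -1, and (2|243)^2 = +1. Now have -(43|243).
Both 43 ≡ 3 and 243 ≡ 3 (mod 4), so reciprocity gives (43|243) = -(243|43). Reduce: 243 ≡ 28 (mod 43). Now have (28|43).
Factor out 2: 28 = 2^2·7. Since 43 ≡ 3 (mod 8), (2|43) = -1, and (2|43)^2 = +1. Now have (7|43).
Both 7 ≡ 3 and 43 ≡ 3 (mod 4), so reciprocity gives (7|43) = -(43|7). Reduce: 43 ≡ 1 (mod 7). Now have -(1|7).
(1|7) = 1. Collecting the sign factors: -1.
Second factor (1417|1073):
Reduce the numerator: 1417 ≡ 344 (mod 1073), so (1417|1073) = (344|1073).
Factor out 2: 344 = 2^3·43. Since 1073 ≡ 1 (mod 8), (2|1073) = +1, and (2|1073)^3 = +1. Now have (43|1073).
1073 ≡ 1 (mod 4), so quadratic reciprocity gives (43|1073) = (1073|43). Reduce: 1073 ≡ 41 (mod 43). Now have (41|43).
41 ≡ 1 (mod 4), so quadratic reciprocity gives (41|43) = (43|41). Reduce: 43 ≡ 2 (mod 41). Now have (2|41).
Factor out 2: 2 = 2. Since 41 ≡ 1 (mod 8), (2|41) = +1. Now have (1|41).
(1|41) = 1. Collecting the sign factors: 1.
Product: (-1)·(1) = -1.

-1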